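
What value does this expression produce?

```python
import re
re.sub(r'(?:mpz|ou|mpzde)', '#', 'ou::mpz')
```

'#::#'

Each match is replaced by '#'.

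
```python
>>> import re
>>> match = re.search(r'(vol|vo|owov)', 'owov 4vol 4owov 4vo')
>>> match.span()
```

`search` walks the string left to right and returns the first match it finds.
The match spans [0:4] → 'owov'.
Captured: group 1 = 'owov'.

(0, 4)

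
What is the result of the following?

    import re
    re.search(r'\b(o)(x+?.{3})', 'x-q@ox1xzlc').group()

The match spans [4:9] → 'ox1xz'.

'ox1xz'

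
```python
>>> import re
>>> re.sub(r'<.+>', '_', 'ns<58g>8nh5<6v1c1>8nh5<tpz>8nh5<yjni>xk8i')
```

'ns_xk8i'

Matches: at [2:37] → '<58g>8nh5<6v1c1>8nh5<tpz>8nh5<yjni>'.
`sub` substitutes '_' at each match site.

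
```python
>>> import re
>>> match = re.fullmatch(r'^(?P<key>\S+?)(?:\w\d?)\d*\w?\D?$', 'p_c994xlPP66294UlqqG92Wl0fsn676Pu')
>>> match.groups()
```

This matches anchored at the start of the string; then one or more of a non-whitespace character (lazy) (captured as 'key'); then a word character, then optionally a digit (non-capturing group); then zero or more of a digit, then optionally a word character, then optionally a non-digit; then anchored at the end.
For `fullmatch`, every character of the input must be accounted for by the pattern.
The match spans [0:33] → 'p_c994xlPP66294UlqqG92Wl0fsn676Pu'.
Captured: group 1 = 'p_c994xlPP66294UlqqG92Wl0fs'.

('p_c994xlPP66294UlqqG92Wl0fs',)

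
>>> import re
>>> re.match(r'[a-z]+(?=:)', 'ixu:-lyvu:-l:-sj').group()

The lookaround is zero-width — it requires the adjacent text to match without consuming it, so the asserted text isn't part of the match.
`re.match` only tries the pattern at the start of the string.
The match spans [0:3] → 'ixu'.

'ixu'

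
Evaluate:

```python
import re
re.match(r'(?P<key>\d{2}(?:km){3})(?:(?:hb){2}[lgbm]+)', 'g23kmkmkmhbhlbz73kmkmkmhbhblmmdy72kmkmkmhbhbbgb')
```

`re.match` only tries the pattern at the start of the string.
Here the pattern fails at index 0, so the call returns None.

None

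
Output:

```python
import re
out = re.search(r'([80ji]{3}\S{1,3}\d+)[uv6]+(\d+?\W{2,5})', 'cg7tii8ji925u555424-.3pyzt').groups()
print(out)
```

('ii8ji925', '555424-.')

Pattern: exactly 3 of one of [80ji], then 1 to 3 of a non-whitespace character, then one or more of a digit (captured); then one or more of one of [uv6]; then one or more of a digit (lazy), then 2 to 5 of a non-word character (captured).
Unlike `match`, `search` isn't anchored — it looks for the pattern anywhere in the string.
The match spans [4:21] → 'ii8ji925u555424-.'.
Captured: group 1 = 'ii8ji925', group 2 = '555424-.'.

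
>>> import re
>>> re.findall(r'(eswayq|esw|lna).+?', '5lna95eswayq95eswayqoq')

['lna', 'eswayq', 'eswayq']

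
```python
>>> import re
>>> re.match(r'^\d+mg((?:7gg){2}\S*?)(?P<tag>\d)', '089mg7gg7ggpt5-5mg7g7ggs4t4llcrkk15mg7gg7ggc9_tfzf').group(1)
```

'7gg7ggpt'

This matches anchored at the start of the string; then one or more of a digit, then the literal 'mg'; then the literal '7gg' repeated 2 times, then zero or more of a non-whitespace character (lazy) (captured); then a digit (captured as 'tag').
With the lazy modifier that quantifier settles for the fewest repetitions that let the rest of the pattern succeed (the atoms after it are unaffected and can still be greedy).
`re.match` only tries the pattern at the start of the string.
The match spans [0:14] → '089mg7gg7ggpt5'.
Captured: group 1 = '7gg7ggpt', group 2 = '5'.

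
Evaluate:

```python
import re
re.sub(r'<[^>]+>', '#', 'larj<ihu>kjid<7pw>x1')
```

'larj#kjid#x1'

Matches: at [4:9] → '<ihu>'; at [13:18] → '<7pw>'.
Each match is replaced by '#'.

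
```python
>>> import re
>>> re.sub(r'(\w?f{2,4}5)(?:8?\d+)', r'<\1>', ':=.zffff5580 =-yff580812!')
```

':=.<zffff5> =-<yff5>!'

The pattern matches optionally a word character, then 2 to 4 of the literal 'f', then the literal '5' (captured); then optionally a literal '8', then one or more of a digit (non-capturing group).
`\1` in the replacement pulls in group 1's text for each match.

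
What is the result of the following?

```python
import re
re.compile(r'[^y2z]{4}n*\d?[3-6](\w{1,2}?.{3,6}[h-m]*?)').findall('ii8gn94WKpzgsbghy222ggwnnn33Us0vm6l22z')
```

The pattern matches exactly 4 of any character except [y2z]; then zero or more of the literal 'n', then optionally a digit, then a character in [3-6]; then 1 to 2 of a word character (lazy), then 3 to 6 of any character, then zero or more of a character in [h-m] (lazy) (captured).
Because the quantifier is non-greedy, it stops expanding at the earliest point where the rest of the pattern can succeed.
Scanning left to right: at [0:14] match 'ii8gn94WKpzgsb', group 1 = 'WKpzgsb'; at [20:35] match 'ggwnnn33Us0vm6l', group 1 = 'Us0vm6l'.
Because there's exactly one group, `findall` drops the full match and keeps group 1 from each hit.

['WKpzgsb', 'Us0vm6l']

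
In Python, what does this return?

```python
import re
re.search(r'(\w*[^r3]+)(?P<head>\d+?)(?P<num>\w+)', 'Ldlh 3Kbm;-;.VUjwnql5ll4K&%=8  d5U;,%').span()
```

(0, 9)

The pattern matches zero or more of a word character, then one or more of any character except [r3] (captured); then one or more of a digit (lazy) (captured as 'head'); then one or more of a word character (captured as 'num').
`re.search` tries every starting position until one works.
The match spans [0:9] → 'Ldlh 3Kbm'.
Captured: group 1 = 'Ldlh ', group 2 = '3', group 3 = 'Kbm'.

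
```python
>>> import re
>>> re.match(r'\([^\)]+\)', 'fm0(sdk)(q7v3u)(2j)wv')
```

None

With `match`, the pattern is implicitly anchored at the beginning.
Here the pattern fails at index 0, so the call returns None.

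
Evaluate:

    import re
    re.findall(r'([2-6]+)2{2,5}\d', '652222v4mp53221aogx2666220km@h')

Pattern: one or more of a character in [2-6] (captured); then 2 to 5 of the literal '2', then a digit.
Scanning left to right: at [0:6] match '652222', group 1 = '652'; at [10:15] match '53221', group 1 = '53'; at [19:26] match '2666220', group 1 = '2666'.
`findall` collects group 1 from each match (3 total).

['652', '53', '2666']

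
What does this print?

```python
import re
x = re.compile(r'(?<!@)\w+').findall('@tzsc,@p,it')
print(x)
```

['zsc', 'it']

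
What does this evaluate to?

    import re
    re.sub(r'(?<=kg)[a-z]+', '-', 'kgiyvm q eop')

The `(?=…)`/`(?<=…)` assertion just peeks at neighbouring text; it doesn't advance the match position.
Each match is replaced by '-'.

'kg- q eop'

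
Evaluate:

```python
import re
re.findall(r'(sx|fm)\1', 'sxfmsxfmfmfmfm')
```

A backreference is literal: `\1` must see the identical characters the first group matched.
Matches: at [6:10] match 'fmfm', group 1 = 'fm'; at [10:14] match 'fmfm', group 1 = 'fm'.
Because there's exactly one group, `findall` drops the full match and keeps group 1 from each hit.

['fm', 'fm']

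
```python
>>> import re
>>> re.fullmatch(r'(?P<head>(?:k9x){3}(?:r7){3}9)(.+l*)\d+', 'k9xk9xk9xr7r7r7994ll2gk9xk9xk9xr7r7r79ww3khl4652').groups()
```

('k9xk9xk9xr7r7r79', '94ll2gk9xk9xk9xr7r7r79ww3khl465')

This matches the literal 'k9x' repeated 3 times, then the literal 'r7' repeated 3 times, then the literal '9' (captured as 'head'); then one or more of any character, then zero or more of the literal 'l' (captured); then one or more of a digit.
`re.fullmatch` requires the pattern to consume the entire string.
The match spans [0:48] → 'k9xk9xk9xr7r7r7994ll2gk9xk9xk9xr7r7r79ww3khl4652'.
Captured: group 1 = 'k9xk9xk9xr7r7r79', group 2 = '94ll2gk9xk9xk9xr7r7r79ww3khl465'.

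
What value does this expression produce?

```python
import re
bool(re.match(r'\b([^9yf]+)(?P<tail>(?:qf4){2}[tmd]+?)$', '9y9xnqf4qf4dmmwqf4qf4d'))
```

With `match`, the pattern is implicitly anchored at the beginning.
Here the pattern fails at index 0, so the call returns None, and `bool(None)` is False.

False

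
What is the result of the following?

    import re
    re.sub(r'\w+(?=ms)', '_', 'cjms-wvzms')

Because the assertion is zero-width, the text it checks is not consumed and won't appear in the result.
Matches: at [0:2] → 'cj'; at [5:8] → 'wvz'.
`sub` substitutes '_' at each match site.

'_ms-_ms'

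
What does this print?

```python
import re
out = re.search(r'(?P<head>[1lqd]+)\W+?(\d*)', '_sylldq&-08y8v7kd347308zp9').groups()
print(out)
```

Pattern: one or more of one of [1lqd] (captured as 'head'); then one or more of a non-word character (lazy); then zero or more of a digit (captured).
With the lazy modifier that quantifier settles for the fewest repetitions that let the rest of the pattern succeed (the atoms after it are unaffected and can still be greedy).
`re.search` tries every starting position until one works.
The match spans [3:8] → 'lldq&'.
Captured: group 1 = 'lldq', group 2 = ''.

('lldq', '')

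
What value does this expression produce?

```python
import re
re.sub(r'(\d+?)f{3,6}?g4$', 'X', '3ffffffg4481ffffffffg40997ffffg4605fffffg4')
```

'3ffffffg4481ffffffffg40997ffffgX'

Pattern: one or more of a digit (lazy) (captured); then 3 to 6 of the literal 'f' (lazy), then the literal 'g4'; then anchored at the end.
Each match is replaced by 'X'.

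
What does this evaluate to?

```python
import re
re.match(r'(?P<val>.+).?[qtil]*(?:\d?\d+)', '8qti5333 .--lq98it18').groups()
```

This matches one or more of any character (captured as 'val'); then optionally any character, then zero or more of one of [qtil]; then optionally a digit, then one or more of a digit (non-capturing group).
With `match`, the pattern is implicitly anchored at the beginning.
The match spans [0:20] → '8qti5333 .--lq98it18'.
Captured: group 1 = '8qti5333 .--lq98it1'.

('8qti5333 .--lq98it1',)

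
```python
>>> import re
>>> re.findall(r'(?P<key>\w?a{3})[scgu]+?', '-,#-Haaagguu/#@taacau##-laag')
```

Because there's exactly one group, `findall` drops the full match and keeps group 1 from the one hit.

['Haaa']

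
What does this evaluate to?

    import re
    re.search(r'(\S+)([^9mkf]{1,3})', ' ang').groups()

('an', 'g')

This matches one or more of a non-whitespace character (captured); then 1 to 3 of any character except [9mkf] (captured).
`re.search` scans for the first position where the pattern succeeds.
The match spans [1:4] → 'ang'.
Captured: group 1 = 'an', group 2 = 'g'.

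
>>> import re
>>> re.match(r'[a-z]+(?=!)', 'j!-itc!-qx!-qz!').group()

'j'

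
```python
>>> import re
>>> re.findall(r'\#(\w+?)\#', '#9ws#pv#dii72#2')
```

['9ws', 'dii72']

`findall` collects group 1 from each match (2 total).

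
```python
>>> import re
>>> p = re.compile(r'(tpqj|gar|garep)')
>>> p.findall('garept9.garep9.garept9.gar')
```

['gar', 'gar', 'gar', 'gar']

Alternation isn't longest-match — the leftmost alternative that fits at this position is chosen.
Scanning left to right: at [0:3] match 'gar', group 1 = 'gar'; at [8:11] match 'gar', group 1 = 'gar'; at [15:18] match 'gar', group 1 = 'gar'; at [23:26] match 'gar', group 1 = 'gar'.
With a single group, `findall` returns only what that group captured — 4 items.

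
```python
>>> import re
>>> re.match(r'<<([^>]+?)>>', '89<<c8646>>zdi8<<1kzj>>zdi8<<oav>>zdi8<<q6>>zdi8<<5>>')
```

None

`re.match` only tries the pattern at the start of the string.
Here position 0 doesn't satisfy it, so the call returns None.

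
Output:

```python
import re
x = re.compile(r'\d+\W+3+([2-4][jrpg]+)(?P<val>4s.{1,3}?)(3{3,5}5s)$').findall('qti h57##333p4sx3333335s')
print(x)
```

[('3p', '4sx3', '333335s')]

Pattern: one or more of a digit, then one or more of a non-word character, then one or more of a literal '3'; then a character in [2-4], then one or more of one of [jrpg] (captured); then the literal '4s', then 1 to 3 of any character (lazy) (captured as 'val'); then 3 to 5 of the literal '3', then the literal '5s' (captured); then anchored at the end.
The `?` after the quantifier makes it lazy — it takes as little as possible before letting the rest of the pattern try.
Scanning left to right: at [5:24] match '57##333p4sx3333335s', groups = ('3p', '4sx3', '333335s').
Multiple groups make `findall` return tuples — one 3-tuple for the one match.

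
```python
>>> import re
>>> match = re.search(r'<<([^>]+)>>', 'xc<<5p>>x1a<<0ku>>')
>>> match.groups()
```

The match spans [2:8] → '<<5p>>'.
Captured: group 1 = '5p'.

('5p',)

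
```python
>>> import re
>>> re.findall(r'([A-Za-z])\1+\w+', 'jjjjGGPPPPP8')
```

['j']

The backreference `\1` re-matches whatever the first group consumed, character for character.
Scanning left to right: at [0:12] match 'jjjjGGPPPPP8', group 1 = 'j'.
Because there's exactly one group, `findall` drops the full match and keeps group 1 from the one hit.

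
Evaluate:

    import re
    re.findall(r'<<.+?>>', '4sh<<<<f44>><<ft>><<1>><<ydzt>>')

['<<<<f44>>', '<<ft>>', '<<1>>', '<<ydzt>>']

`findall` yields the raw match text (4 of them) because the pattern has no groups.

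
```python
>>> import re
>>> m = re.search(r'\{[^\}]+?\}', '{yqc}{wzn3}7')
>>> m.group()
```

Unlike `match`, `search` isn't anchored — it looks for the pattern anywhere in the string.
The match spans [0:5] → '{yqc}'.

'{yqc}'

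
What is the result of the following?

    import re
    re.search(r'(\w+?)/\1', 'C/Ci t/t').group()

A backreference is literal: `\1` must see the identical characters the first group matched.
Unlike `match`, `search` isn't anchored — it looks for the pattern anywhere in the string.
The match spans [0:3] → 'C/C'.
Captured: group 1 = 'C'.

'C/C'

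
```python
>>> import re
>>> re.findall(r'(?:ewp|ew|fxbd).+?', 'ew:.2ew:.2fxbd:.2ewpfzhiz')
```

['ew:', 'ew:', 'fxbd:', 'ewpf']

Alternation isn't longest-match — the leftmost alternative that fits at this position is chosen.
Walking the string: at [0:3] → 'ew:'; at [5:8] → 'ew:'; at [10:15] → 'fxbd:'; at [17:21] → 'ewpf'.
`findall` yields the raw match text (4 of them) because the pattern has no groups.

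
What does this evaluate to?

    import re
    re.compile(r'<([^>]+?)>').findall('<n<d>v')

['n<d']

Walking the string: at [0:5] match '<n<d>', group 1 = 'n<d'.
`findall` collects group 1 from the one match (1 total).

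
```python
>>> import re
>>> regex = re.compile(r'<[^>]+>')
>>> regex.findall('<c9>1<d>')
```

['<c9>', '<d>']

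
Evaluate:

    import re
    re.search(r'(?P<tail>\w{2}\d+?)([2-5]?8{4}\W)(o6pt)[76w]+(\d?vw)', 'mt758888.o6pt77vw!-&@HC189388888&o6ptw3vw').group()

This matches exactly 2 of a word character, then one or more of a digit (lazy) (captured as 'tail'); then optionally a character in [2-5], then exactly 4 of the literal '8', then a non-word character (captured); then the literal 'o6', then the literal 'pt' (captured); then one or more of one of [76w]; then optionally a digit, then the literal 'vw' (captured).
`re.search` tries every starting position until one works.
The match spans [0:17] → 'mt758888.o6pt77vw'.
Captured: group 1 = 'mt7', group 2 = '58888.', group 3 = 'o6pt', group 4 = 'vw'.

'mt758888.o6pt77vw'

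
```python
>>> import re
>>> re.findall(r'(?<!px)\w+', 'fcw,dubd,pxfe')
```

['fcw', 'dubd', 'pxfe']

The negative lookahead/lookbehind blocks any match where the forbidden context is present.
Matches: at [0:3] → 'fcw'; at [4:8] → 'dubd'; at [9:13] → 'pxfe'.
Since nothing is captured, `findall` lists the 3 matched substrings directly.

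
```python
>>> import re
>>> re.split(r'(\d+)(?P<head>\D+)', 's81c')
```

This matches one or more of a digit (captured); then one or more of a non-digit (captured as 'head').
Matches to split on: at [1:4] → '81c'.
The group in the pattern means `split` returns the separators' captures alongside the pieces.

['s', '81', 'c', '']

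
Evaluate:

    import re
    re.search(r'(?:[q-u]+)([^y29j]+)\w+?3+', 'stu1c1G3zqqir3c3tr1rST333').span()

(0, 25)

This matches one or more of a character in [q-u] (non-capturing group); then one or more of any character except [y29j] (captured); then one or more of a word character (lazy), then one or more of the literal '3'.
Unlike `match`, `search` isn't anchored — it looks for the pattern anywhere in the string.
The match spans [0:25] → 'stu1c1G3zqqir3c3tr1rST333'.
Captured: group 1 = '1c1G3zqqir3c3tr1rST3'.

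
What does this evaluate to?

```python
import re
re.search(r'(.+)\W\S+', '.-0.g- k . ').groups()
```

('.-0.g- k',)

This matches one or more of any character (captured); then a non-word character, then one or more of a non-whitespace character.
Unlike `match`, `search` isn't anchored — it looks for the pattern anywhere in the string.
The match spans [0:10] → '.-0.g- k .'.
Captured: group 1 = '.-0.g- k'.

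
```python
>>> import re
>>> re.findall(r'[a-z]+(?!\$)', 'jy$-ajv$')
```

['j', 'aj']

A negative assertion filters positions out without eating any characters.
No capturing groups, so `findall` returns the 2 full match strings.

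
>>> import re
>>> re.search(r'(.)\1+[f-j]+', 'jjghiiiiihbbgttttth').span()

(0, 10)

`\1` has to match the exact text group 1 already captured.
Unlike `match`, `search` isn't anchored — it looks for the pattern anywhere in the string.
The match spans [0:10] → 'jjghiiiiih'.
Captured: group 1 = 'j'.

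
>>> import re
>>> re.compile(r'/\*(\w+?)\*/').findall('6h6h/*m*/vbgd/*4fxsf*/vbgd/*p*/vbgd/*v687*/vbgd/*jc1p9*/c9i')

Walking the string: at [4:9] match '/*m*/', group 1 = 'm'; at [13:22] match '/*4fxsf*/', group 1 = '4fxsf'; at [26:31] match '/*p*/', group 1 = 'p'; at [35:43] match '/*v687*/', group 1 = 'v687'; at [47:56] match '/*jc1p9*/', group 1 = 'jc1p9'.
With a single group, `findall` returns only what that group captured — 5 items.

['m', '4fxsf', 'p', 'v687', 'jc1p9']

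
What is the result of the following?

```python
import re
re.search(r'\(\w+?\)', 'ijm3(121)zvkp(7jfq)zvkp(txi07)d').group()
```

Unlike `match`, `search` isn't anchored — it looks for the pattern anywhere in the string.
The match spans [4:9] → '(121)'.

'(121)'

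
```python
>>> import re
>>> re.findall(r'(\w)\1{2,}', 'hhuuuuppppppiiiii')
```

['u', 'p', 'i']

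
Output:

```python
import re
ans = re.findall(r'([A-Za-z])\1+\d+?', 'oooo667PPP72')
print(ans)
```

['o', 'P']

After group 1 captures some text, `\1` only succeeds where that same text appears again.
Matches: at [0:5] match 'oooo6', group 1 = 'o'; at [7:11] match 'PPP7', group 1 = 'P'.
One capturing group, so `findall` returns just the captured substring from each match — 2 in all.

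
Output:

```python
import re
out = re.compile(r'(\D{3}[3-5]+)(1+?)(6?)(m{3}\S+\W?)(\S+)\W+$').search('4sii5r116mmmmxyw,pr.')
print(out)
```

None

This matches exactly 3 of a non-digit, then one or more of a character in [3-5] (captured); then one or more of a literal '1' (lazy) (captured); then optionally a literal '6' (captured); then exactly 3 of the literal 'm', then one or more of a non-whitespace character, then optionally a non-word character (captured); then one or more of a non-whitespace character (captured); then one or more of a non-word character; then anchored at the end.
`search` walks the string left to right and returns the first match it finds.
Here nothing in the string fits, so the call returns None.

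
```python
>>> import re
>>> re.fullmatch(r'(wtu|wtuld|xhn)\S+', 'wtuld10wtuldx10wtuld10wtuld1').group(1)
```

'wtu'

`|` is ordered: at each position the engine commits to the first alternative that works.
`re.fullmatch` requires the pattern to consume the entire string.
The match spans [0:28] → 'wtuld10wtuldx10wtuld10wtuld1'.
Captured: group 1 = 'wtu'.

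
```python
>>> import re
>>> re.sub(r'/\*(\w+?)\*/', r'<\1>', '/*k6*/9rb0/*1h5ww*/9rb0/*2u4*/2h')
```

Each match is replaced using the text its own group 1 captured.

'<k6>9rb0<1h5ww>9rb0<2u4>2h'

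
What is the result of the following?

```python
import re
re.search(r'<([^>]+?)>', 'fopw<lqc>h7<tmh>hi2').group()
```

'<lqc>'

`re.search` scans for the first position where the pattern succeeds.
The match spans [4:9] → '<lqc>'.
Captured: group 1 = 'lqc'.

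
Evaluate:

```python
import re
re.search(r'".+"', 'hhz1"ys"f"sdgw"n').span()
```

(4, 15)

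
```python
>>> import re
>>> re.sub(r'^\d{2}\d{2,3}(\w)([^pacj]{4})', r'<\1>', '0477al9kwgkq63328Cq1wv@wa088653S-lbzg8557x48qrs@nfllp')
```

'<a>gkq63328Cq1wv@wa088653S-lbzg8557x48qrs@nfllp'

Pattern: anchored at the start of the string; then exactly 2 of a digit, then 2 to 3 of a digit; then a word character (captured); then exactly 4 of any character except [pacj] (captured).
Matches: at [0:9] → '0477al9kw'.
The replacement refers to a captured group, so each match is rewritten using its own captured text.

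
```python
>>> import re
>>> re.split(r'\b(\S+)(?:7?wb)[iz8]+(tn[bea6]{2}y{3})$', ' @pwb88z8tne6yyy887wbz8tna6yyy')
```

[' @', 'pwb88z8tne6yyy887', 'tna6yyy', '']

`re.split` interleaves the captured-group text with the surrounding fragments.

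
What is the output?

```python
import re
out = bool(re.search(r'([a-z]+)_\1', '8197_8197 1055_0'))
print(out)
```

False

A backreference is literal: `\1` must see the identical characters the first group matched.
Here no position works, so the call returns None, and `bool(None)` is False.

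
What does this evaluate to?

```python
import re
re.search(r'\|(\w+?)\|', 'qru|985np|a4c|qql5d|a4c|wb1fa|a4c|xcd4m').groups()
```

`re.search` tries every starting position until one works.
The match spans [3:10] → '|985np|'.
Captured: group 1 = '985np'.

('985np',)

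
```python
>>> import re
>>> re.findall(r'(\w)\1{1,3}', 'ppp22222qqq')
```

['p', '2', 'q']

The backreference `\1` re-matches whatever the first group consumed, character for character.
One capturing group, so `findall` returns just the captured substring from each match — 3 in all.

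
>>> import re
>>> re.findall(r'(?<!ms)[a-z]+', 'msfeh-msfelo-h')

Because the assertion is negative and zero-width, positions next to the forbidden text are skipped.
Since nothing is captured, `findall` lists the 3 matched substrings directly.

['msfeh', 'msfelo', 'h']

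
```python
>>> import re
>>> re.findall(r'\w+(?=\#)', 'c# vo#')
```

The positive lookaround only admits positions where the adjacent text matches; those characters stay outside the span.
`findall` yields the raw match text (2 of them) because the pattern has no groups.

['c', 'vo']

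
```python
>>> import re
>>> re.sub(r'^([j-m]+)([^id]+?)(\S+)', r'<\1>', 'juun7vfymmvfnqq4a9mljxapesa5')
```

This matches anchored at the start of the string; then one or more of a character in [j-m] (captured); then one or more of any character except [id] (lazy) (captured); then one or more of a non-whitespace character (captured).
Matches: at [0:28] → 'juun7vfymmvfnqq4a9mljxapesa5'.
`\1` in the replacement pulls in group 1's text for each match.

'<j>'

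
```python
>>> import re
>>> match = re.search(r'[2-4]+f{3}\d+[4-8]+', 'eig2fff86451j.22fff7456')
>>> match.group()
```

'2fff8645'

This matches one or more of a character in [2-4], then exactly 3 of a literal 'f'; then one or more of a digit, then one or more of a character in [4-8].
The match spans [3:11] → '2fff8645'.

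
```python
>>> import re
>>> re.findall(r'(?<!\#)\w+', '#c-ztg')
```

The negative lookaround is zero-width — it rules out positions where the adjacent text would match, without consuming anything.
Walking the string: at [3:6] → 'ztg'.
Since nothing is captured, `findall` lists the 1 matched substring directly.

['ztg']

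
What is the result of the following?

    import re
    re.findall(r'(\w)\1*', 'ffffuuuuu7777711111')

['f', 'u', '7', '1']

`\1` is not a pattern — it's the concrete string captured by group 1, re-applied verbatim.
Because there's exactly one group, `findall` drops the full match and keeps group 1 from each hit.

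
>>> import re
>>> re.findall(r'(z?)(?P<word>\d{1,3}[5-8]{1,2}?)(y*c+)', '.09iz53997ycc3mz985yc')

The pattern matches optionally a literal 'z' (captured); then 1 to 3 of a digit, then 1 to 2 of a character in [5-8] (lazy) (captured as 'word'); then zero or more of a literal 'y', then one or more of the literal 'c' (captured).
Walking the string: at [6:13] match '3997ycc', groups = ('', '3997', 'ycc'); at [15:21] match 'z985yc', groups = ('z', '985', 'yc').
Multiple groups make `findall` return tuples — one 3-tuple for each match.

[('', '3997', 'ycc'), ('z', '985', 'yc')]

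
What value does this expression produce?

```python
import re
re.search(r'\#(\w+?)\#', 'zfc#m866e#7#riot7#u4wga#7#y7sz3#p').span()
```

The match spans [3:10] → '#m866e#'.

(3, 10)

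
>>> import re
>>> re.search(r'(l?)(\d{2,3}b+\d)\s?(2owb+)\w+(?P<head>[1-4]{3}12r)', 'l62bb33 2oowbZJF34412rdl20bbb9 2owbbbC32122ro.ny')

Pattern: optionally a literal 'l' (captured); then 2 to 3 of a digit, then one or more of the literal 'b', then a digit (captured); then optionally whitespace; then the literal '2ow', then one or more of the literal 'b' (captured); then one or more of a word character; then exactly 3 of a character in [1-4], then the literal '12r' (captured as 'head').
`search` walks the string left to right and returns the first match it finds.
Here no position works, so the call returns None.

None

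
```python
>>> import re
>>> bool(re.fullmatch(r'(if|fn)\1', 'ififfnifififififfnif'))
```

`re.fullmatch` requires the pattern to consume the entire string.
Here the pattern can't cover the whole string, so the call returns None, and `bool(None)` is False.

False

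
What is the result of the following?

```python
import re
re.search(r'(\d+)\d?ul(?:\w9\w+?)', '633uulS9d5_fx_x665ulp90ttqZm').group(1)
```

'665'

The match spans [15:23] → '665ulp90'.
Captured: group 1 = '665'.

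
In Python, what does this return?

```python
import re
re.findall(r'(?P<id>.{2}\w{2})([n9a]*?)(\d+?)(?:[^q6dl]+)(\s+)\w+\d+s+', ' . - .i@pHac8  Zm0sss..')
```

The pattern matches exactly 2 of any character, then exactly 2 of a word character (captured as 'id'); then zero or more of one of [n9a] (lazy) (captured); then one or more of a digit (lazy) (captured); then one or more of any character except [q6dl] (non-capturing group); then one or more of whitespace (captured); then one or more of a word character, then one or more of a digit, then one or more of the literal 's'.
Multiple groups make `findall` return tuples — one 4-tuple for the one match.

[('pHac', '', '8', ' ')]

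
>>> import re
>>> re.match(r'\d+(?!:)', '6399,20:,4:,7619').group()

'6399'

`match` is anchored at position 0; if the pattern doesn't fit there, it returns None.
The match spans [0:4] → '6399'.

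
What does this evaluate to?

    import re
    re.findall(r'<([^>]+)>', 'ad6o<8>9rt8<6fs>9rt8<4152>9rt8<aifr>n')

['8', '6fs', '4152', 'aifr']

Scanning left to right: at [4:7] match '<8>', group 1 = '8'; at [11:16] match '<6fs>', group 1 = '6fs'; at [20:26] match '<4152>', group 1 = '4152'; at [30:36] match '<aifr>', group 1 = 'aifr'.
One capturing group, so `findall` returns just the captured substring from each match — 4 in all.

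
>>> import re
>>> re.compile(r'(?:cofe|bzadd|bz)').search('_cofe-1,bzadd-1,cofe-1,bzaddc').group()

`re.search` tries every starting position until one works.
The match spans [1:5] → 'cofe'.

'cofe'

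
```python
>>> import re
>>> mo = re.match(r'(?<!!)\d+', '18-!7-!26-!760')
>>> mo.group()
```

`(?!…)`/`(?<!…)` only lets a position through if the neighbouring text does NOT match; no characters are consumed.
`re.match` only tries the pattern at the start of the string.
The match spans [0:2] → '18'.

'18'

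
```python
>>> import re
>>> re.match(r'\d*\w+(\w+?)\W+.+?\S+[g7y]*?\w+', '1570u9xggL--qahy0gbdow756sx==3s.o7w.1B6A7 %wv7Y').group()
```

'1570u9xggL--qahy0gbdow756sx==3s.o7w.1B6A7'

The pattern matches zero or more of a digit, then one or more of a word character; then one or more of a word character (lazy) (captured); then one or more of a non-word character, then one or more of any character (lazy); then one or more of a non-whitespace character; then zero or more of one of [g7y] (lazy), then one or more of a word character.
With the lazy modifier that quantifier settles for the fewest repetitions that let the rest of the pattern succeed (the atoms after it are unaffected and can still be greedy).
With `match`, the pattern is implicitly anchored at the beginning.
The match spans [0:41] → '1570u9xggL--qahy0gbdow756sx==3s.o7w.1B6A7'.
Captured: group 1 = 'L'.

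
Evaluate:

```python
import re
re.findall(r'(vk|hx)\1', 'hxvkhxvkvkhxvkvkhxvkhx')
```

A backreference is literal: `\1` must see the identical characters the first group matched.
Walking the string: at [6:10] match 'vkvk', group 1 = 'vk'; at [12:16] match 'vkvk', group 1 = 'vk'.
One capturing group, so `findall` returns just the captured substring from each match — 2 in all.

['vk', 'vk']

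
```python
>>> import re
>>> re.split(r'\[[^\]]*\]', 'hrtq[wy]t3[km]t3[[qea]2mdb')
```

Matches to split on: at [4:8] → '[wy]'; at [10:14] → '[km]'; at [16:22] → '[[qea]'.
Each match becomes a cut point; 4 segments remain.

['hrtq', 't3', 't3', '2mdb']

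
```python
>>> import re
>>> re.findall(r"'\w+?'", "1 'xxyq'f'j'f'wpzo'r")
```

["'xxyq'", "'j'", "'wpzo'"]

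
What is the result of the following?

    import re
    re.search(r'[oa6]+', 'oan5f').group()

'oa'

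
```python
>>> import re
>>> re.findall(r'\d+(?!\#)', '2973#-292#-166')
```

['297', '29', '166']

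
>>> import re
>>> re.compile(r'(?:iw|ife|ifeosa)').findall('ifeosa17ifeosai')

['ife', 'ife']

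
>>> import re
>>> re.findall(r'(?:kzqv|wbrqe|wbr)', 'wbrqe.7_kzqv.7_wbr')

['wbrqe', 'kzqv', 'wbr']

Alternation tries branches left to right and keeps the first one that lets the overall match succeed at that position.
`findall` yields the raw match text (3 of them) because the pattern has no groups.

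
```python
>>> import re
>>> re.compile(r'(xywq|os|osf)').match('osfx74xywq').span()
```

(0, 2)

Alternation tries branches left to right and keeps the first one that lets the overall match succeed at that position.
`re.match` won't scan ahead — the pattern has to work from the very first character.
The match spans [0:2] → 'os'.
Captured: group 1 = 'os'.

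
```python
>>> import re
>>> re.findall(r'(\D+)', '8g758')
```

The pattern matches one or more of a non-digit (captured).
Because there's exactly one group, `findall` drops the full match and keeps group 1 from the one hit.

['g']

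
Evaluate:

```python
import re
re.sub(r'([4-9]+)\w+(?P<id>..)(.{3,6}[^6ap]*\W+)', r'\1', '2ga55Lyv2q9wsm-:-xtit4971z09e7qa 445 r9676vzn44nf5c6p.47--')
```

'2ga55xtit497r9676'

Pattern: one or more of a character in [4-9] (captured); then one or more of a word character; then any character, then any character (captured as 'id'); then 3 to 6 of any character, then zero or more of any character except [6ap], then one or more of a non-word character (captured).
Matches: at [3:17] → '55Lyv2q9wsm-:-'; at [21:37] → '4971z09e7qa 445 '; at [38:58] → '9676vzn44nf5c6p.47--'.
Each match is replaced using the text its own group 1 captured.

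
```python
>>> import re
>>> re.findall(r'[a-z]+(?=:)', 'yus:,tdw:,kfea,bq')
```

['yus', 'tdw']

Lookahead/lookbehind check context without consuming it, so the matched span excludes the asserted characters.
With no groups in the pattern, `findall` gives back each whole match — 2 here.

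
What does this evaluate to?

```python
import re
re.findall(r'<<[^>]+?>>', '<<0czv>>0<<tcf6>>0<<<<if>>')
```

['<<0czv>>', '<<tcf6>>', '<<<<if>>']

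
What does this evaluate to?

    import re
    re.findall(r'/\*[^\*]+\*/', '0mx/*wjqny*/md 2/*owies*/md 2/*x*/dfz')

['/*wjqny*/', '/*owies*/', '/*x*/']

With no groups in the pattern, `findall` gives back each whole match — 3 here.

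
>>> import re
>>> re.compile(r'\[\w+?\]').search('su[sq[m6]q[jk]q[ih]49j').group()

'[m6]'

The match spans [5:9] → '[m6]'.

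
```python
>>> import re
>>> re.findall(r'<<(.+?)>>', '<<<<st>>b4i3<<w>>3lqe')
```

['<<st', 'w']

One capturing group, so `findall` returns just the captured substring from each match — 2 in all.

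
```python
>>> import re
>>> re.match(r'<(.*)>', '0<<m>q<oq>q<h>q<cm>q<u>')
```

None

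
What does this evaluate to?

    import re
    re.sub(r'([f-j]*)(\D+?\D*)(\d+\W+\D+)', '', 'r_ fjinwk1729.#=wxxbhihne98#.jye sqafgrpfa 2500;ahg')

'98'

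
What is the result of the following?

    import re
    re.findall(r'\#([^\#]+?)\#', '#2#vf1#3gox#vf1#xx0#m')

With a single group, `findall` returns only what that group captured — 3 items.

['2', '3gox', 'xx0']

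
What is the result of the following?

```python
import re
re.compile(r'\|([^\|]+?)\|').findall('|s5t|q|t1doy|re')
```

['s5t', 't1doy']

Scanning left to right: at [0:5] match '|s5t|', group 1 = 's5t'; at [6:13] match '|t1doy|', group 1 = 't1doy'.
`findall` collects group 1 from each match (2 total).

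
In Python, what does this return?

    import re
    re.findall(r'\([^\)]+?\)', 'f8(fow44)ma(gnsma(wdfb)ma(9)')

['(fow44)', '(gnsma(wdfb)', '(9)']

Walking the string: at [2:9] → '(fow44)'; at [11:23] → '(gnsma(wdfb)'; at [25:28] → '(9)'.
With no groups in the pattern, `findall` gives back each whole match — 3 here.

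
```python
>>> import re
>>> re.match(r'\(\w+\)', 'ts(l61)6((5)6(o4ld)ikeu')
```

`re.match` won't scan ahead — the pattern has to work from the very first character.
Here the pattern fails at index 0, so the call returns None.

None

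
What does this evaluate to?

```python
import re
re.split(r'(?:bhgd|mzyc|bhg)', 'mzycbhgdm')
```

['', '', 'm']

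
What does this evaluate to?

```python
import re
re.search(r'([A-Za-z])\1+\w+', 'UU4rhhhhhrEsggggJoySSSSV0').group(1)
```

The match spans [0:25] → 'UU4rhhhhhrEsggggJoySSSSV0'.
Captured: group 1 = 'U'.

'U'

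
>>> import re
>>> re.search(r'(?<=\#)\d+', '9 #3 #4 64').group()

'3'

The lookaround is zero-width — it requires the adjacent text to match without consuming it, so the asserted text isn't part of the match.
`re.search` tries every starting position until one works.
The match spans [3:4] → '3'.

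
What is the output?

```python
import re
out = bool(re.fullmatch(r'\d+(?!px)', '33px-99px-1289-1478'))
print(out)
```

False

`fullmatch` succeeds only if the pattern covers the string from start to end.
Here the string isn't matched end-to-end, so the call returns None, and `bool(None)` is False.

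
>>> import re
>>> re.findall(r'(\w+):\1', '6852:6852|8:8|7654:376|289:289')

A backreference is literal: `\1` must see the identical characters the first group matched.
Because there's exactly one group, `findall` drops the full match and keeps group 1 from each hit.

['6852', '8', '289']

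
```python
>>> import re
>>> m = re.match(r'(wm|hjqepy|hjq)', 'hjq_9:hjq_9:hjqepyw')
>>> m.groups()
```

The match spans [0:3] → 'hjq'.
Captured: group 1 = 'hjq'.

('hjq',)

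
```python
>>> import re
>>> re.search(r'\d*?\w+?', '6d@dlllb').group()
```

The pattern matches zero or more of a digit (lazy); then one or more of a word character (lazy).
`search` walks the string left to right and returns the first match it finds.
The match spans [0:1] → '6'.

'6'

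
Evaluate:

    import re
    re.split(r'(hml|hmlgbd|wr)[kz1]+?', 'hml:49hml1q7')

['hml:49', 'hml', 'q7']

Matches to split on: at [6:10] → 'hml1'.
`re.split` interleaves the captured-group text with the surrounding fragments.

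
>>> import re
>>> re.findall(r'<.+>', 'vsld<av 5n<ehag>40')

With no groups in the pattern, `findall` gives back each whole match — 1 here.

['<av 5n<ehag>']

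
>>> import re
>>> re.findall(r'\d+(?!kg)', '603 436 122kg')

`(?!…)`/`(?<!…)` only lets a position through if the neighbouring text does NOT match; no characters are consumed.
No capturing groups, so `findall` returns the 3 full match strings.

['603', '436', '12']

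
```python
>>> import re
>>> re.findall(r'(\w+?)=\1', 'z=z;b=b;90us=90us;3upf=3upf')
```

A backreference is literal: `\1` must see the identical characters the first group matched.
Because there's exactly one group, `findall` drops the full match and keeps group 1 from each hit.

['z', 'b', '90us', '3upf']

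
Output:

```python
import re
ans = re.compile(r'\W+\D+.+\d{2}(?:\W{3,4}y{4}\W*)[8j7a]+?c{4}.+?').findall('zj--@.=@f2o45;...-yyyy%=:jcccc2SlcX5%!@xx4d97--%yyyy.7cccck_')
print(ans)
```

Pattern: one or more of a non-word character, then one or more of a non-digit, then one or more of any character; then exactly 2 of a digit; then 3 to 4 of a non-word character, then exactly 4 of a literal 'y', then zero or more of a non-word character (non-capturing group); then one or more of one of [8j7a] (lazy); then exactly 4 of a literal 'c', then one or more of any character (lazy).
Because the quantifier is non-greedy, it stops expanding at the earliest point where the rest of the pattern can succeed.
Scanning left to right: at [2:59] → '--@.=@f2o45;...-yyyy%=:jcccc2SlcX5%!@xx4d97--%yyyy.7cccck'.
No capturing groups, so `findall` returns the 1 full match string.

['--@.=@f2o45;...-yyyy%=:jcccc2SlcX5%!@xx4d97--%yyyy.7cccck']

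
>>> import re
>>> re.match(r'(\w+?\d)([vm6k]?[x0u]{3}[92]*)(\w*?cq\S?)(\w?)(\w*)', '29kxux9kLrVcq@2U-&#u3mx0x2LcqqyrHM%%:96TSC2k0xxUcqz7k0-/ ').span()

(0, 16)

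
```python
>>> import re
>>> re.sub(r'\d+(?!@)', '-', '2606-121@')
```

A negative assertion filters positions out without eating any characters.
Each match is replaced by '-'.

'---1@'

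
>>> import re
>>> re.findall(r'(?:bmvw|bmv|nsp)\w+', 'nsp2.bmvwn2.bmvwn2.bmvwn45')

With no groups in the pattern, `findall` gives back each whole match — 4 here.

['nsp2', 'bmvwn2', 'bmvwn2', 'bmvwn45']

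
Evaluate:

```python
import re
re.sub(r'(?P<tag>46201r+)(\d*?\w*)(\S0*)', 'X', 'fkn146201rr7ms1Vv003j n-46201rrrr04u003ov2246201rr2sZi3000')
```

Pattern: the literal '462', then the literal '01', then one or more of a literal 'r' (captured as 'tag'); then zero or more of a digit (lazy), then zero or more of a word character (captured); then a non-whitespace character, then zero or more of the literal '0' (captured).
Matches: at [4:21] → '46201rr7ms1Vv003j'; at [24:58] → '46201rrrr04u003ov2246201rr2sZi3000'.
Each match is replaced by 'X'.

'fkn1X n-X'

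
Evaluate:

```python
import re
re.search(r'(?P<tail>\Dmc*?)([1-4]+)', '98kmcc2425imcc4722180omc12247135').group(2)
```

Pattern: a non-digit, then the literal 'm', then zero or more of a literal 'c' (lazy) (captured as 'tail'); then one or more of a character in [1-4] (captured).
`re.search` tries every starting position until one works.
The match spans [2:9] → 'kmcc242'.
Captured: group 1 = 'kmcc', group 2 = '242'.

'242'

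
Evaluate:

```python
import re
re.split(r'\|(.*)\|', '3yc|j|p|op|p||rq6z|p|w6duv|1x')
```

['3yc', 'j|p|op|p||rq6z|p|w6duv', '1x']

Matches to split on: at [3:27] → '|j|p|op|p||rq6z|p|w6duv|'.
Because the pattern has a capturing group, `split` also inserts each captured text between the pieces.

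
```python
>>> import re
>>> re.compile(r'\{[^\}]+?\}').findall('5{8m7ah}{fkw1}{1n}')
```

['{8m7ah}', '{fkw1}', '{1n}']

Walking the string: at [1:8] → '{8m7ah}'; at [8:14] → '{fkw1}'; at [14:18] → '{1n}'.
With no groups in the pattern, `findall` gives back each whole match — 3 here.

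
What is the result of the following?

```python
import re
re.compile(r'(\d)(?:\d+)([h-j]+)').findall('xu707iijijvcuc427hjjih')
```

[('7', 'iijij'), ('4', 'hjjih')]

Pattern: a digit (captured); then one or more of a digit (non-capturing group); then one or more of a character in [h-j] (captured).
Matches: at [2:10] match '707iijij', groups = ('7', 'iijij'); at [14:22] match '427hjjih', groups = ('4', 'hjjih').
With 2 capturing groups, `findall` returns a 2-tuple per match.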